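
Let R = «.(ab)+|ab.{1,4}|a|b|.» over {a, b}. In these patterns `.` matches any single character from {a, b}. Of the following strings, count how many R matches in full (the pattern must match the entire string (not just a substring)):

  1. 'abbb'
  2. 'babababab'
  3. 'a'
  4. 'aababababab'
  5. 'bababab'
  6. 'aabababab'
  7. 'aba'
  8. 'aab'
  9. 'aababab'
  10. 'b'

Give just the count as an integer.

1 → match
2 → match
3 → match
4 → match
5 → match
6 → match
7 → match
8 → match
9 → match
10 → match
Total matched: 10

10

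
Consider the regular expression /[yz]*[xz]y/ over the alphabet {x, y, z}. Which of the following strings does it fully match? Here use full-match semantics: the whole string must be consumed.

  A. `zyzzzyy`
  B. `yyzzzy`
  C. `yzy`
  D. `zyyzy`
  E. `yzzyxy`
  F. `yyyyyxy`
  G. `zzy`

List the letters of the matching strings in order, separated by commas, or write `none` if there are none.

B, C, D, E, F, G

A → no match
B → match
C → match
D → match
E → match
F → match
G → match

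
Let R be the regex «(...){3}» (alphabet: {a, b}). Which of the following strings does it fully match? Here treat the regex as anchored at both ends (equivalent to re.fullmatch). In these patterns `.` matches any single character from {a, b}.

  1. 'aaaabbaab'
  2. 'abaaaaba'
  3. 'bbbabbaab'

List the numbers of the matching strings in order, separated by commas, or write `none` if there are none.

1, 3

1 → match
2 → no match
3 → match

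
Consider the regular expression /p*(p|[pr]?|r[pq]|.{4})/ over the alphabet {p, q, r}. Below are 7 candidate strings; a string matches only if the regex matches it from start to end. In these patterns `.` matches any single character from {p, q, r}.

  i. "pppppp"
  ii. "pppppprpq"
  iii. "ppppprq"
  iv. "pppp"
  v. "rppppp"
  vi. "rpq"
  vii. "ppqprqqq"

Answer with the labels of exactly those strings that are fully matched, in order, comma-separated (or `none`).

i, ii, iii, iv

i → match
ii → match
iii → match
iv → match
v → no match
vi → no match
vii → no match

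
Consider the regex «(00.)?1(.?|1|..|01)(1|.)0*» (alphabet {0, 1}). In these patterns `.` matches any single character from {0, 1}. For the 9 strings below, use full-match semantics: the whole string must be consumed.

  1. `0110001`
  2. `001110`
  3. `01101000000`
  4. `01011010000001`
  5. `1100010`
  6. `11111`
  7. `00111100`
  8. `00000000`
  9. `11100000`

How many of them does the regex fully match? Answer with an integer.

1 → no match
2 → match
3 → no match
4 → no match
5 → no match
6 → no match
7 → match
8 → no match
9 → match
Total matched: 3

3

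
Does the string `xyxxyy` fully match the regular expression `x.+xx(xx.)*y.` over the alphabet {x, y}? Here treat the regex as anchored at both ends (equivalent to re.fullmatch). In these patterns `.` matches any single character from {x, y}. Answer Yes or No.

Yes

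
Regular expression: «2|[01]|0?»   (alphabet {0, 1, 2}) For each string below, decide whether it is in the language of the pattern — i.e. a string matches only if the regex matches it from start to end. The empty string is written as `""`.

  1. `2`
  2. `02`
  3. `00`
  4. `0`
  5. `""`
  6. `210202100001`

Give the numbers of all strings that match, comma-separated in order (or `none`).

1, 4, 5

1 → match
2 → no match
3 → no match
4 → match
5 → match
6 → no match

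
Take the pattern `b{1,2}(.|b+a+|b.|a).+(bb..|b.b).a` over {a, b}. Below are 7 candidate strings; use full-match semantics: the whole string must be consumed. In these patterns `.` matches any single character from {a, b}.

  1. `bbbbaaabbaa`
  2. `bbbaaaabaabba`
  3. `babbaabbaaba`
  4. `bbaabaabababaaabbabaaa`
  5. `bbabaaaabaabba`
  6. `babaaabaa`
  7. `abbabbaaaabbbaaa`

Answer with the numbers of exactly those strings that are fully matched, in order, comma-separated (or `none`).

1 → no match
2 → no match
3 → match
4 → no match
5 → no match
6 → no match
7 → no match — must start with `b`

3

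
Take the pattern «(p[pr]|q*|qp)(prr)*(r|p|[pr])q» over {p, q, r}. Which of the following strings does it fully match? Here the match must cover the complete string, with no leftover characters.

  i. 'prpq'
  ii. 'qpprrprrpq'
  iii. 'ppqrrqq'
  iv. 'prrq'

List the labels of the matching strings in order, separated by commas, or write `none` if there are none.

i. 'prpq' → match
ii. 'qpprrprrpq' → match
iii. 'ppqrrqq' → no match
iv. 'prrq' → match

i, ii, iv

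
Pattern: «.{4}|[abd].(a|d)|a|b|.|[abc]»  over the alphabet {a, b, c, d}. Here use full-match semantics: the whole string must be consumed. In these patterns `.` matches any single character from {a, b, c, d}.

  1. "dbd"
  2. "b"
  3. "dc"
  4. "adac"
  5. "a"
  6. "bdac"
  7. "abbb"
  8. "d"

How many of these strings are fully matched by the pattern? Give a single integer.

7

1. "dbd" → match
2. "b" → match
3. "dc" → no match
4. "adac" → match
5. "a" → match
6. "bdac" → match
7. "abbb" → match
8. "d" → match
Total matched: 7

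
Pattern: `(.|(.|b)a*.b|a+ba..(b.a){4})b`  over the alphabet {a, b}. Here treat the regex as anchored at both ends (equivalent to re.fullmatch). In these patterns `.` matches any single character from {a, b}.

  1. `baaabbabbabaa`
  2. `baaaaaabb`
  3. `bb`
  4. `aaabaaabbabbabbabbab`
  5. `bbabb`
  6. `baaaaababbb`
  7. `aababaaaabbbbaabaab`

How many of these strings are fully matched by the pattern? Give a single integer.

3

1 → no match — must end with `b`
2 → match
3 → match
4 → match
5 → no match
6 → no match
7 → no match
Total matched: 3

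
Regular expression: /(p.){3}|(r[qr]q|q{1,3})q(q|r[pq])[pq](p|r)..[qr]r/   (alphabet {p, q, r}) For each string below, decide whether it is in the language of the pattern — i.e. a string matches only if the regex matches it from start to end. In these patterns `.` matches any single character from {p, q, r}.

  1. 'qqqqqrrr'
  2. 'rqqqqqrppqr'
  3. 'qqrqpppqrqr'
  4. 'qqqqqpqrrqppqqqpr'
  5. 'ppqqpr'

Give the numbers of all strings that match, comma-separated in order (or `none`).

2

1 → no match
2 → match
3 → no match
4 → no match
5 → no match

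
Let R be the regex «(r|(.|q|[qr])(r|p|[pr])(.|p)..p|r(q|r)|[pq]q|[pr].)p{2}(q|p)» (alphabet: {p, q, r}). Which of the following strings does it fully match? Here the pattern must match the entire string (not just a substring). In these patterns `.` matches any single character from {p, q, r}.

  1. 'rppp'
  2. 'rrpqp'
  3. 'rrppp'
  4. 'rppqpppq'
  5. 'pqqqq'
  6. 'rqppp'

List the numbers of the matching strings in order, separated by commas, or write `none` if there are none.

1. 'rppp' → match
2. 'rrpqp' → no match
3. 'rrppp' → match
4. 'rppqpppq' → no match
5. 'pqqqq' → no match
6. 'rqppp' → match

1, 3, 6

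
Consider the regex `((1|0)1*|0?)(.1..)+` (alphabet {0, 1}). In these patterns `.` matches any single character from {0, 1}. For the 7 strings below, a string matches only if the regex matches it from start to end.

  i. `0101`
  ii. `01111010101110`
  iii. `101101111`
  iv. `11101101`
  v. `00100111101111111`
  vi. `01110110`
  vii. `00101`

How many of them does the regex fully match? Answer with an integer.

6

i → match
ii → no match
iii → match
iv → match
v → match
vi → match
vii → match
Total matched: 6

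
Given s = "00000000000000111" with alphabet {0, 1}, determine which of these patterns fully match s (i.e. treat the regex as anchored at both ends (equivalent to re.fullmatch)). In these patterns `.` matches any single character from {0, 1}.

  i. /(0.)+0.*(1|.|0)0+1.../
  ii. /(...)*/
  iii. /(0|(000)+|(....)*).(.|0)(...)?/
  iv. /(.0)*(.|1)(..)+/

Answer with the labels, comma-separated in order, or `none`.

i → no match
ii → no match
iii → match
iv → match

iii, iv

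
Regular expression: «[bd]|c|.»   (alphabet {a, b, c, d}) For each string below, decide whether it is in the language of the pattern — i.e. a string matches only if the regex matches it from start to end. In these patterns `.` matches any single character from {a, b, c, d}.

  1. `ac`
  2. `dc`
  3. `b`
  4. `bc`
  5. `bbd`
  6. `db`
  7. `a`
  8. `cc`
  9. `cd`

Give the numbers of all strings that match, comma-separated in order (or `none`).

1 → no match
2 → no match
3 → match
4 → no match
5 → no match
6 → no match
7 → match
8 → no match
9 → no match

3, 7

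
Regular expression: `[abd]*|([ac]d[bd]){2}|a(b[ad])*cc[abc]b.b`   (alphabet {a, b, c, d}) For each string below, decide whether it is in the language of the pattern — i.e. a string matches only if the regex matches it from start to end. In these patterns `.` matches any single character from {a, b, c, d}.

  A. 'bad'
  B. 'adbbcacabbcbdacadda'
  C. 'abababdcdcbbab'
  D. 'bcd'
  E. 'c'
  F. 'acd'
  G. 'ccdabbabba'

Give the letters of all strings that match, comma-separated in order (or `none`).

A → match
B → no match
C → no match
D → no match
E → no match
F → no match
G → no match

A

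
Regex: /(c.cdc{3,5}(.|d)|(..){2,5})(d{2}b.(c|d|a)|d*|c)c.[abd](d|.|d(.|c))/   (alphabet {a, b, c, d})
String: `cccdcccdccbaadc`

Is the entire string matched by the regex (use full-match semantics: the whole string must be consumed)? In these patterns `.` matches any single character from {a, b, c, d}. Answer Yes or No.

No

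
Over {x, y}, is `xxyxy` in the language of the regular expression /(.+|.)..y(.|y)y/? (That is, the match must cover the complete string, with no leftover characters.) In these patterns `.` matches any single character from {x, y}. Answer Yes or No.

No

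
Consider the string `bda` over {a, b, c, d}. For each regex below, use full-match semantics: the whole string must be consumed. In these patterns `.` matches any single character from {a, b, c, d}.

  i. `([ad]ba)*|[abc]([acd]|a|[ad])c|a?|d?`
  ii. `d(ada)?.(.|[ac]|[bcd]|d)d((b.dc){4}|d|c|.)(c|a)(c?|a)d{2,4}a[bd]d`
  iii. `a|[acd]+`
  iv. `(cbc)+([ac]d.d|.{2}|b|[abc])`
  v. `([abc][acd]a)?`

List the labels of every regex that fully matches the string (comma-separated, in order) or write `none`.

i → no match
ii → no match — must start with `d`
iii → no match
iv → no match — must start with `cbc`
v → match

v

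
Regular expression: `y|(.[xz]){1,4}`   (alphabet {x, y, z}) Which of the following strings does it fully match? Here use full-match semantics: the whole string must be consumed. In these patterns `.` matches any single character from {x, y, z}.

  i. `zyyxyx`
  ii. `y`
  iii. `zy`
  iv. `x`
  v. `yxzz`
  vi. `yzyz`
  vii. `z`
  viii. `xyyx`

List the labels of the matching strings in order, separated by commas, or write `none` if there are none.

ii, v, vi

i → no match
ii → match
iii → no match
iv → no match
v → match
vi → match
vii → no match
viii → no match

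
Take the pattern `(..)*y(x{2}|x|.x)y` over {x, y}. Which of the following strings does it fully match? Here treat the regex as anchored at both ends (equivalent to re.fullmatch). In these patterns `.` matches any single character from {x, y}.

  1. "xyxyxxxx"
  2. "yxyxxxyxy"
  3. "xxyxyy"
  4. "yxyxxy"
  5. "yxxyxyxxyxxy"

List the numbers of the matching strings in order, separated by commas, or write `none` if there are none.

1 → no match — must end with "xy"
2 → match
3 → no match — must end with "xy"
4 → match
5 → match

2, 4, 5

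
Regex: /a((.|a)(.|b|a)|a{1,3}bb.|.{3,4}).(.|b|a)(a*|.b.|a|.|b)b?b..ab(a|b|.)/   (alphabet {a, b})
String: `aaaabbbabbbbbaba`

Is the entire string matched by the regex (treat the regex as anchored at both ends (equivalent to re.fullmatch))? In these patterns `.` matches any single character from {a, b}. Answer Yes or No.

Yes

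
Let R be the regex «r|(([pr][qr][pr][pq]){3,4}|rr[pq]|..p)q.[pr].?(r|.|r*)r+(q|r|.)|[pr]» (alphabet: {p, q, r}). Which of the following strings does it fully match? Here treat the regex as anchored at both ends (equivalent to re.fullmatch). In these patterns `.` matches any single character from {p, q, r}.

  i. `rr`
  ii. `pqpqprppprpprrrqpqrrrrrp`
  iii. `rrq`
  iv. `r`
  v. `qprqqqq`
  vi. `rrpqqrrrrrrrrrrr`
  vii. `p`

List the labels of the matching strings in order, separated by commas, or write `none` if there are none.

iv, vi, vii

i. `rr` → no match
ii → no match
iii. `rrq` → no match
iv. `r` → match
v. `qprqqqq` → no match
vi → match
vii. `p` → match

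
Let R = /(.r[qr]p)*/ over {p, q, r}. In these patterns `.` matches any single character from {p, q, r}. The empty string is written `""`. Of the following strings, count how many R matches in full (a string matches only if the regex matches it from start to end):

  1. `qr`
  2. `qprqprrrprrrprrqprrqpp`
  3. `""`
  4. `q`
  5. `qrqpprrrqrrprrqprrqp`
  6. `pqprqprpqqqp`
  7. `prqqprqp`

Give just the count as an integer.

1

1 → no match
2 → no match
3 → match
4 → no match
5 → no match
6 → no match
7 → no match
Total matched: 1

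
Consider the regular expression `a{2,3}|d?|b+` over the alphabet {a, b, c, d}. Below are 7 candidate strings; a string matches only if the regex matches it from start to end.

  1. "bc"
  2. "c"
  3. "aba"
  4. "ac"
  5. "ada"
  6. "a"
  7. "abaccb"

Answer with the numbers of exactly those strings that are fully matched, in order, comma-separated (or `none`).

none

1 → no match
2 → no match
3 → no match
4 → no match
5 → no match
6 → no match
7 → no match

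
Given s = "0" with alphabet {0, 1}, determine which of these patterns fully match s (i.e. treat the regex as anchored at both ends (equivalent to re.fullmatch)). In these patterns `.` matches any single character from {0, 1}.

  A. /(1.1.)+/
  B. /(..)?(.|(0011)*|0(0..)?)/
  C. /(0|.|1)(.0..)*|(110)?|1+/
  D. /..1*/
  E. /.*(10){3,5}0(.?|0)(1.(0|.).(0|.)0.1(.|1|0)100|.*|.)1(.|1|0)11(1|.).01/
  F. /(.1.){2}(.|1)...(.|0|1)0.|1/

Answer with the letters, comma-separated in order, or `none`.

A → no match — must start with "1"
B → match
C → match
D → no match
E → no match — must end with "01"
F → no match

B, C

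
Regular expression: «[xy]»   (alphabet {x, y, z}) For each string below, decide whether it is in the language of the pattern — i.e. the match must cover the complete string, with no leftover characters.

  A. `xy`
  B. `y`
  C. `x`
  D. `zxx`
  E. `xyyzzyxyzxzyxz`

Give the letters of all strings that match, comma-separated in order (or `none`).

B, C

A. `xy` → no match
B. `y` → match
C. `x` → match
D. `zxx` → no match
E → no match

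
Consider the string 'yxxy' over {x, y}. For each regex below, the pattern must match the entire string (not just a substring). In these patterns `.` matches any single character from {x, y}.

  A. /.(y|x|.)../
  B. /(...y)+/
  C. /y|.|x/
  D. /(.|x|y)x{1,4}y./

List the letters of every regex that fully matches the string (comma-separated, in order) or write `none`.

A, B

A → match
B → match
C → no match
D → no match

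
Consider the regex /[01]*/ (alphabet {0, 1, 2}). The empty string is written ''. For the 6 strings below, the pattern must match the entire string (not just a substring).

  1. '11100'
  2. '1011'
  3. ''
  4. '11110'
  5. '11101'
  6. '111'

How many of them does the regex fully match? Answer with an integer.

6

1 → match
2 → match
3 → match
4 → match
5 → match
6 → match
Total matched: 6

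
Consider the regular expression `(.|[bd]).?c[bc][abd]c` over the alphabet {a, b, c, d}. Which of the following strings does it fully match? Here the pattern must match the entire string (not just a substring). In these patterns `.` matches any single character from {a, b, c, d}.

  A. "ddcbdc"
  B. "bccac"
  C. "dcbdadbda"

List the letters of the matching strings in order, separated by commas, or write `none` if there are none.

A → match
B → match
C → no match — must end with "c"

A, B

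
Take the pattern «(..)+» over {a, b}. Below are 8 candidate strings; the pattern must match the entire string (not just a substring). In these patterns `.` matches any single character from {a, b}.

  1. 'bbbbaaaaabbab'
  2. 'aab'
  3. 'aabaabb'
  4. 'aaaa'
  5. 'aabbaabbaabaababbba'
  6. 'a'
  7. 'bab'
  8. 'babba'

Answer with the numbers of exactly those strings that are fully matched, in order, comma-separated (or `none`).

1 → no match
2 → no match
3 → no match
4 → match
5 → no match
6 → no match
7 → no match
8 → no match

4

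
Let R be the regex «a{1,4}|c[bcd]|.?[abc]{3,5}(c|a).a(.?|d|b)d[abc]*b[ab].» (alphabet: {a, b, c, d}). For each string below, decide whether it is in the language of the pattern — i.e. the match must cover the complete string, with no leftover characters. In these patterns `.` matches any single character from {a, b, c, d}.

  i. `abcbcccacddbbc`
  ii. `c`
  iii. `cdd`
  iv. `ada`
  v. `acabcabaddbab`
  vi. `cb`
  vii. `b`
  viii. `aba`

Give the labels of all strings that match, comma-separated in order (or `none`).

i → no match
ii → no match
iii → no match
iv → no match
v → match
vi → match
vii → no match
viii → no match

v, vi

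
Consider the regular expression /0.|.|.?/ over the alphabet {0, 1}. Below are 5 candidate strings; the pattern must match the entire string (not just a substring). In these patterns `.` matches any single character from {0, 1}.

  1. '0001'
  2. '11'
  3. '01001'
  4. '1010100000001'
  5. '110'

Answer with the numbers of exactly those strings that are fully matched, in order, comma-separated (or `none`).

1 → no match
2 → no match
3 → no match
4 → no match
5 → no match

none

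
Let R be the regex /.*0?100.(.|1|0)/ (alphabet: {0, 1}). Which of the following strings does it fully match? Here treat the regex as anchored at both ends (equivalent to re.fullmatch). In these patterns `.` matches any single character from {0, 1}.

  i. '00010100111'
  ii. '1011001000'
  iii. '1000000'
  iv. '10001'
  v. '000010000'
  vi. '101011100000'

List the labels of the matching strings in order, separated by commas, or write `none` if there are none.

i. '00010100111' → no match
ii. '1011001000' → no match
iii. '1000000' → no match
iv. '10001' → match
v. '000010000' → match
vi. '101011100000' → no match

iv, v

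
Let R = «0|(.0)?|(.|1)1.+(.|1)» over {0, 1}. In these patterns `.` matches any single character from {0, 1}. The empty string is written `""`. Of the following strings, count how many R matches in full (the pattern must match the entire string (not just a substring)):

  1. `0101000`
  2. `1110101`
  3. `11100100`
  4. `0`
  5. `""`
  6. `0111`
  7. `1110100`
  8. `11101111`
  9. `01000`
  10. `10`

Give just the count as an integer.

10

1 → match
2 → match
3 → match
4 → match
5 → match
6 → match
7 → match
8 → match
9 → match
10 → match
Total matched: 10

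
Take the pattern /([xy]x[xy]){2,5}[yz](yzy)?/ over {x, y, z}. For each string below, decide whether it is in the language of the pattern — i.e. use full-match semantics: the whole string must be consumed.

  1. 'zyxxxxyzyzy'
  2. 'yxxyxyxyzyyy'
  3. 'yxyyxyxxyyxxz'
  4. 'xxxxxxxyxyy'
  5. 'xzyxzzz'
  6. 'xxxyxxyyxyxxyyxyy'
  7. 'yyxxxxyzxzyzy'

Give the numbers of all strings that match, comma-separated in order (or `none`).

3

1. 'zyxxxxyzyzy' → no match
2. 'yxxyxyxyzyyy' → no match
3 → match
4. 'xxxxxxxyxyy' → no match
5. 'xzyxzzz' → no match
6 → no match
7 → no match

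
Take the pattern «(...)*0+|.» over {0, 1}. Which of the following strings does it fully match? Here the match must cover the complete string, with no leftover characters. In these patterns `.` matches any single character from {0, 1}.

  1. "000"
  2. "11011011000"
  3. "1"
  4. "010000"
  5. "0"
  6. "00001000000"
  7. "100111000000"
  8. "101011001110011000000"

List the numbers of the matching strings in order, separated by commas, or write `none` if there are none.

1. "000" → match
2. "11011011000" → match
3. "1" → match
4. "010000" → match
5. "0" → match
6. "00001000000" → match
7. "100111000000" → match
8 → match

1, 2, 3, 4, 5, 6, 7, 8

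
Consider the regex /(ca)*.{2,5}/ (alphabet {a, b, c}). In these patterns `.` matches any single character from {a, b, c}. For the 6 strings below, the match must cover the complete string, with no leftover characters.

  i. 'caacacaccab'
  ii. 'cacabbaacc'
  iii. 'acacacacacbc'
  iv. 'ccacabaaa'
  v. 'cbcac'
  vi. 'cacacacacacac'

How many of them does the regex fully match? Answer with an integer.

2

i → no match
ii → no match
iii → no match
iv → no match
v → match
vi → match
Total matched: 2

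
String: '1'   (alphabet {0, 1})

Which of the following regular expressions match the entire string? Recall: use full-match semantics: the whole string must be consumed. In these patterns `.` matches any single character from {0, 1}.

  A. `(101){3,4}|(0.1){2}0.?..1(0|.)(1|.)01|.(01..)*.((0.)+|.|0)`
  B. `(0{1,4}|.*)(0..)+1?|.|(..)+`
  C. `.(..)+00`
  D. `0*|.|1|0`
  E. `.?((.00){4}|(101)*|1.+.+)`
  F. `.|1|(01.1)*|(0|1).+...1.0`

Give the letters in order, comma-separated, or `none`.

A → no match
B → match
C → no match — must end with '00'
D → match
E → match
F → match

B, D, E, F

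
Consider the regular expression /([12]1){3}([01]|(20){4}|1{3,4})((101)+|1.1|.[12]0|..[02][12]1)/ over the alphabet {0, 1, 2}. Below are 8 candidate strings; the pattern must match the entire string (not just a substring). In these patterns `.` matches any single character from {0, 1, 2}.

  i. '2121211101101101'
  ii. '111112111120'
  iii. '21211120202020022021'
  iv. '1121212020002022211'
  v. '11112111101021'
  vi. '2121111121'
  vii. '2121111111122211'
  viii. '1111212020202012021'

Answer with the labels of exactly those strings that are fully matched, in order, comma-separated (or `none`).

i, v, vi, viii

i → match
ii → no match
iii → no match
iv → no match
v → match
vi → match
vii → no match
viii → match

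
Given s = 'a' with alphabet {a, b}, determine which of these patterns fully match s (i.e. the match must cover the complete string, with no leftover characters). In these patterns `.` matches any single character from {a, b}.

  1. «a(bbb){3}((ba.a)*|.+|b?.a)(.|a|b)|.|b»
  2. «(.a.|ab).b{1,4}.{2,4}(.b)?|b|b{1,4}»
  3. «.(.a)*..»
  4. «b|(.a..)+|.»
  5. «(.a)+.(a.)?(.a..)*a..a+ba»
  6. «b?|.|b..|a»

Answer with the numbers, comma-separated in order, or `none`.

1, 4, 6

1 → match
2 → no match
3 → no match
4 → match
5 → no match — must end with 'aba'
6 → match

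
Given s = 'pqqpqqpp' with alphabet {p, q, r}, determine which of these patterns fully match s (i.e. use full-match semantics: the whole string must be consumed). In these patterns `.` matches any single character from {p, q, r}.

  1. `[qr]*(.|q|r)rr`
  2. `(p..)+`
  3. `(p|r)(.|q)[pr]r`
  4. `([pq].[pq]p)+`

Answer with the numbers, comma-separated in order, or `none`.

4

1 → no match — must end with 'rr'
2 → no match
3 → no match — must end with 'r'
4 → match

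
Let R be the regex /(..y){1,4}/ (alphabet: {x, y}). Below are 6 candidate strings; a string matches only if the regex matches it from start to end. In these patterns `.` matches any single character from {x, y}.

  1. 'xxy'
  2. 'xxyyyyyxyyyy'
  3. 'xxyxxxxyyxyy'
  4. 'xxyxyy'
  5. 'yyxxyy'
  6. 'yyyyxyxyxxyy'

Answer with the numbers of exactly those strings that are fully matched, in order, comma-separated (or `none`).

1 → match
2 → match
3 → no match
4 → match
5 → no match
6 → no match

1, 2, 4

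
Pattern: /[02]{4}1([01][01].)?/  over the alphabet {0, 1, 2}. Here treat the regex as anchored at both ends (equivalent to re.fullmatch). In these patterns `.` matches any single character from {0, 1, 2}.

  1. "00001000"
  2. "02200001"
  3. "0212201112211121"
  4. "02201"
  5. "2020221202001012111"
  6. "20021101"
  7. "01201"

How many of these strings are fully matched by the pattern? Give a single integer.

1 → match
2 → no match
3 → no match
4 → match
5 → no match
6 → match
7 → no match
Total matched: 3

3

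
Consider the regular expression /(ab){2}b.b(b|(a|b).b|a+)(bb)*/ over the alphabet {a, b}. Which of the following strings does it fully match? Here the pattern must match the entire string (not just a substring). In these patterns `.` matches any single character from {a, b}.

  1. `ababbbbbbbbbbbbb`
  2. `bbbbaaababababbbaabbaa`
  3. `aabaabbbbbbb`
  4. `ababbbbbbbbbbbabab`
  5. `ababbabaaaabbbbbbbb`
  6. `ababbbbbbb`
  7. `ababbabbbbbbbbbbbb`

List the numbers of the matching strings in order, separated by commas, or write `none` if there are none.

1 → match
2 → no match — must start with `ab`
3 → no match — must start with `ab`
4 → no match
5 → match
6 → match
7 → match

1, 5, 6, 7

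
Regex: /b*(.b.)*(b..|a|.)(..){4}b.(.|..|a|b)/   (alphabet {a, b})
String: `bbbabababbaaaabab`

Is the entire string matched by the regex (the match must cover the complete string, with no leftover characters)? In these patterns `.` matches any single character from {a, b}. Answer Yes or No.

No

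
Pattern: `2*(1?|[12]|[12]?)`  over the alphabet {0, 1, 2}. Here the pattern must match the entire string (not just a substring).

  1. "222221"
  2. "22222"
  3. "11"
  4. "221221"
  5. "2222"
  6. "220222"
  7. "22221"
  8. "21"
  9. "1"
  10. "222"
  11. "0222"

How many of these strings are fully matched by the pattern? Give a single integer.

7

1 → match
2 → match
3 → no match
4 → no match
5 → match
6 → no match
7 → match
8 → match
9 → match
10 → match
11 → no match
Total matched: 7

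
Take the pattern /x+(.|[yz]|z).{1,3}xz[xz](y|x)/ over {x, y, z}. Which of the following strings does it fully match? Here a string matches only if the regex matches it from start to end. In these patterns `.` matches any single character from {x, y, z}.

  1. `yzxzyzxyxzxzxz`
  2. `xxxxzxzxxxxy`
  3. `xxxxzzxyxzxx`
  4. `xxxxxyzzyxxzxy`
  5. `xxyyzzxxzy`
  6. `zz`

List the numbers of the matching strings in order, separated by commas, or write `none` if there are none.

1 → no match — must start with `x`
2 → no match
3 → match
4 → no match
5 → no match
6 → no match — must start with `x`

3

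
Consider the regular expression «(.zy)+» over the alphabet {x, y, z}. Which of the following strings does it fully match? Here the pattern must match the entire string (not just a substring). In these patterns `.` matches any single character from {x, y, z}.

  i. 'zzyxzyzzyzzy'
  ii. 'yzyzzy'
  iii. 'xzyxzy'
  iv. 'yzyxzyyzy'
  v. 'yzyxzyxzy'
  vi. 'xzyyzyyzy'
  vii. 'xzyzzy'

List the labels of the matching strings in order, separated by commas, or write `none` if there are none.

i → match
ii → match
iii → match
iv → match
v → match
vi → match
vii → match

i, ii, iii, iv, v, vi, vii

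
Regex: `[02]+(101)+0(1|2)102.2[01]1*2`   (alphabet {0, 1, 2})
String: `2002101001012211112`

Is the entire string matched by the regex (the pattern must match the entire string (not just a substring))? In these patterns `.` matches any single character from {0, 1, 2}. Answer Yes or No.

No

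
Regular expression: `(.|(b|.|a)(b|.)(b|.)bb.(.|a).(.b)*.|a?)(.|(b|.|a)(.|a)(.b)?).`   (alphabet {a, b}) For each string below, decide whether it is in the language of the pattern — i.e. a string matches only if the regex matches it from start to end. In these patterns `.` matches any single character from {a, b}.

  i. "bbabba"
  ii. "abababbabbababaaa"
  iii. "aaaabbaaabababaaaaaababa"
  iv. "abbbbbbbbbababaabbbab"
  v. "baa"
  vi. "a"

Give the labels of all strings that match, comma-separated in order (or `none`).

i, v

i → match
ii → no match
iii → no match
iv → no match
v → match
vi → no match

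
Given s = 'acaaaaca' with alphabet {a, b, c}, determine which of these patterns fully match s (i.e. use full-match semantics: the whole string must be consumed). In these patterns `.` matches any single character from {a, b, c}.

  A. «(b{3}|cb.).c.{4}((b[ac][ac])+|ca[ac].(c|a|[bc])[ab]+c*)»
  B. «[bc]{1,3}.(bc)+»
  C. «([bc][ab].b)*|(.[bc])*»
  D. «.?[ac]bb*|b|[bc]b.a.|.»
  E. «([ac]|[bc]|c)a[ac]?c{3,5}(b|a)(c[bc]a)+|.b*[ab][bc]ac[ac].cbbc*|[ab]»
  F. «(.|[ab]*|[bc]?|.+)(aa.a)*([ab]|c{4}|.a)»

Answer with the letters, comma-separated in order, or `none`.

F

A → no match
B → no match — must end with 'bc'
C → no match
D → no match
E → no match
F → match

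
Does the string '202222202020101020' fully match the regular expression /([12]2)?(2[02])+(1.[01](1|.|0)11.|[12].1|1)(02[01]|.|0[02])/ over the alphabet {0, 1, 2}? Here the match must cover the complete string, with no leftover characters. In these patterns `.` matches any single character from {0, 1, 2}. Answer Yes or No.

Yes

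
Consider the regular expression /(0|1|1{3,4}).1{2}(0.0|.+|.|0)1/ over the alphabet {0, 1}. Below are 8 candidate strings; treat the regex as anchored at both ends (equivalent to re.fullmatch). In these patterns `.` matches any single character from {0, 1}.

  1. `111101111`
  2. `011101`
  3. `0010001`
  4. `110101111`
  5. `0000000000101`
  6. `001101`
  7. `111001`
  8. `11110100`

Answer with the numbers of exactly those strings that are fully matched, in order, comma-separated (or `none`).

1, 2, 6

1 → match
2 → match
3 → no match
4 → no match
5 → no match
6 → match
7 → no match
8 → no match — must end with `1`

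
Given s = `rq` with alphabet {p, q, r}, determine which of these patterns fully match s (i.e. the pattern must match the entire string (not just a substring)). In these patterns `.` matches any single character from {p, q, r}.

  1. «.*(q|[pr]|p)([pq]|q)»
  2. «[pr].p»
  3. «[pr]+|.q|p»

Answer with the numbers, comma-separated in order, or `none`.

1 → match
2 → no match — must end with `p`
3 → match

1, 3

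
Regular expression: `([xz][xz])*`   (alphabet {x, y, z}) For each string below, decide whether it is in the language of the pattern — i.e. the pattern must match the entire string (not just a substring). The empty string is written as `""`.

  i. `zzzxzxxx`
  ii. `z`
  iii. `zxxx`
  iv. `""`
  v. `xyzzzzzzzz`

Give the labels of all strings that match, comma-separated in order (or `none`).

i, iii, iv

i → match
ii → no match
iii → match
iv → match
v → no match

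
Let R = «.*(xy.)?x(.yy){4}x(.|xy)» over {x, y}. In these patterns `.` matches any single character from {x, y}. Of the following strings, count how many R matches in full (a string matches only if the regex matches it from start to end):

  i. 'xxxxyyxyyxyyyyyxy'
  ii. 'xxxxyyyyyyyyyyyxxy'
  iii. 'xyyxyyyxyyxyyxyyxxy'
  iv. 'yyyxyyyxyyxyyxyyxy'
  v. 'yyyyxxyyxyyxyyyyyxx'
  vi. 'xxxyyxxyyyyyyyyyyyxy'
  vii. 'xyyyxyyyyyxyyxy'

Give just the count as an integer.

i → match
ii → match
iii → match
iv → match
v → match
vi → match
vii → match
Total matched: 7

7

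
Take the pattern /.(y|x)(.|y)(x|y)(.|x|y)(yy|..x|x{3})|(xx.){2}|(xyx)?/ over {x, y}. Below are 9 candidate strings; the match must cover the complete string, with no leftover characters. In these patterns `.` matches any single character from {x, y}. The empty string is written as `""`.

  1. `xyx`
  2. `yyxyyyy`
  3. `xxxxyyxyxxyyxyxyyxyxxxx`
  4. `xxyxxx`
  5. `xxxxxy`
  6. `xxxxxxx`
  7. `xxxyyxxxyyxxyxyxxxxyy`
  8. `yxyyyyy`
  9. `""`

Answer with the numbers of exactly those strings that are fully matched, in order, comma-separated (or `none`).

1, 2, 4, 5, 8, 9

1 → match
2 → match
3 → no match
4 → match
5 → match
6 → no match
7 → no match
8 → match
9 → match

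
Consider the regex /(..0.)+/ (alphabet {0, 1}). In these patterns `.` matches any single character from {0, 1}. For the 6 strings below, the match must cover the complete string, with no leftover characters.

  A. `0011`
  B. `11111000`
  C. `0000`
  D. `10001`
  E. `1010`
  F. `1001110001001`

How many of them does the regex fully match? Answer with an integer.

1

A → no match
B → no match
C → match
D → no match
E → no match
F → no match
Total matched: 1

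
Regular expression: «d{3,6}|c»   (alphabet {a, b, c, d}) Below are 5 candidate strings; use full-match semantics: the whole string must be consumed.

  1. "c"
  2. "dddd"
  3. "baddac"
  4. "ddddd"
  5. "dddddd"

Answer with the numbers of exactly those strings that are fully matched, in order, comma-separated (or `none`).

1, 2, 4, 5

1 → match
2 → match
3 → no match
4 → match
5 → match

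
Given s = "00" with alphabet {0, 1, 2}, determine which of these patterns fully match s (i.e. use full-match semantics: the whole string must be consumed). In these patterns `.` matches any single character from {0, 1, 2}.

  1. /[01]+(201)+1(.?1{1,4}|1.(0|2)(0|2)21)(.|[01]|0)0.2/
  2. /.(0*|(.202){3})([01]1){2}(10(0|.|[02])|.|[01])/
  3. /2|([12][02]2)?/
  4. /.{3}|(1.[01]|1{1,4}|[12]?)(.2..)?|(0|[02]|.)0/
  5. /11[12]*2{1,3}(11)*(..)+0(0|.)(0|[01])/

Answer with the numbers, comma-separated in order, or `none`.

1 → no match — must end with "2"
2 → no match
3 → no match
4 → match
5 → no match — must start with "11"

4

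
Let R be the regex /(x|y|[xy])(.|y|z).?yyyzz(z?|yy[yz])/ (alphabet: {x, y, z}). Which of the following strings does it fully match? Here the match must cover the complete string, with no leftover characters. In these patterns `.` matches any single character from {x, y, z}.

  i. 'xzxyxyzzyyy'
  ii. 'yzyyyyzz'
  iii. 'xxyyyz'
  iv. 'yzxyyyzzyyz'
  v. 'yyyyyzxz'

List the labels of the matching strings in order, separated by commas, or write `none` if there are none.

i → no match
ii → match
iii → no match
iv → match
v → no match

ii, iv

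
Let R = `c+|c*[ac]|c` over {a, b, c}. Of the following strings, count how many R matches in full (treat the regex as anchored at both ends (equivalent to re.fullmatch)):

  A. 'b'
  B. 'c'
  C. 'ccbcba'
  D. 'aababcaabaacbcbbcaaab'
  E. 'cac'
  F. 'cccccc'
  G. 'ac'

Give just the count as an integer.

2

A. 'b' → no match
B. 'c' → match
C. 'ccbcba' → no match
D → no match
E. 'cac' → no match
F. 'cccccc' → match
G. 'ac' → no match
Total matched: 2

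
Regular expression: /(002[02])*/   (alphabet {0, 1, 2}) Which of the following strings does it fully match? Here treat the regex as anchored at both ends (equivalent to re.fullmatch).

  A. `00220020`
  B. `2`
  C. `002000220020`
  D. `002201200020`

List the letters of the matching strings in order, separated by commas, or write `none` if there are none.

A → match
B → no match
C → match
D → no match

A, C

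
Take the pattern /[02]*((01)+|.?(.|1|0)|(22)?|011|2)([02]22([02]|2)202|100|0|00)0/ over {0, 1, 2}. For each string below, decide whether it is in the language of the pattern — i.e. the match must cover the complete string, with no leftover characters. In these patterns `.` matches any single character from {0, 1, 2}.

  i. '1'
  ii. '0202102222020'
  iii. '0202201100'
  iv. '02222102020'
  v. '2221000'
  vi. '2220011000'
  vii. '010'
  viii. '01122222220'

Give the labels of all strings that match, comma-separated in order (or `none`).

i → no match — must end with '0'
ii → match
iii → match
iv → no match
v → match
vi → match
vii → no match
viii → no match

ii, iii, v, vi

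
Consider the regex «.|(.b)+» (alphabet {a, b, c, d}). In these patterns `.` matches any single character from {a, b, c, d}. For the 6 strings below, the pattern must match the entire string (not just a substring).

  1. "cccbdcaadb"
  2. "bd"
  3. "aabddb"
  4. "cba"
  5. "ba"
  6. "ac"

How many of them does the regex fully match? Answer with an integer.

1 → no match
2 → no match
3 → no match
4 → no match
5 → no match
6 → no match
Total matched: 0

0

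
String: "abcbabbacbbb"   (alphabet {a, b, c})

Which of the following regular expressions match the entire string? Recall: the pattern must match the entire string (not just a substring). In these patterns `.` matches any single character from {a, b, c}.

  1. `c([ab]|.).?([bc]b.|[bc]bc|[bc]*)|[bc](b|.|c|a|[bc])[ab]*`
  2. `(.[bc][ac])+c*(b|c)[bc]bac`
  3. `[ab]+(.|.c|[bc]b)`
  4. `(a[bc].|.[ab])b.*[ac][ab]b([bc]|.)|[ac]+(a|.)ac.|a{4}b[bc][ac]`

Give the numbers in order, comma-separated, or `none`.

4

1 → no match
2 → no match — must end with "bac"
3 → no match
4 → match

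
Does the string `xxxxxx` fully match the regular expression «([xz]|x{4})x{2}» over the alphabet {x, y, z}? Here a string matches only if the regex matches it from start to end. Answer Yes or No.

Yes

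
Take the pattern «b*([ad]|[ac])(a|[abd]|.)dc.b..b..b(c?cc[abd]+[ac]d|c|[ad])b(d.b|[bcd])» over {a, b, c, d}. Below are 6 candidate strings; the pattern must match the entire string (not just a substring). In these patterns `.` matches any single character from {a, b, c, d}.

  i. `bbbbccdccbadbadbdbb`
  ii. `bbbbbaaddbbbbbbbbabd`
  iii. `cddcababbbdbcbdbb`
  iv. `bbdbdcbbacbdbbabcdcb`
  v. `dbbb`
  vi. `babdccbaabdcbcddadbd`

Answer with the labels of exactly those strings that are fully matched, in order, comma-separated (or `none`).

i → match
ii → no match
iii → match
iv → no match
v. `dbbb` → no match
vi → no match

i, iii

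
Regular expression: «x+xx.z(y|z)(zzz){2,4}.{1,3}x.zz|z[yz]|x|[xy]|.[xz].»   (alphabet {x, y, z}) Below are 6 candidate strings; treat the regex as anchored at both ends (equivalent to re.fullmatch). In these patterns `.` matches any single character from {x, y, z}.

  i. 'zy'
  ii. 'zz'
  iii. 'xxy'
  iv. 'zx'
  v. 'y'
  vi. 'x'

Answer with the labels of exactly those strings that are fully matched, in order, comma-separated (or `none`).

i → match
ii → match
iii → match
iv → no match
v → match
vi → match

i, ii, iii, v, vi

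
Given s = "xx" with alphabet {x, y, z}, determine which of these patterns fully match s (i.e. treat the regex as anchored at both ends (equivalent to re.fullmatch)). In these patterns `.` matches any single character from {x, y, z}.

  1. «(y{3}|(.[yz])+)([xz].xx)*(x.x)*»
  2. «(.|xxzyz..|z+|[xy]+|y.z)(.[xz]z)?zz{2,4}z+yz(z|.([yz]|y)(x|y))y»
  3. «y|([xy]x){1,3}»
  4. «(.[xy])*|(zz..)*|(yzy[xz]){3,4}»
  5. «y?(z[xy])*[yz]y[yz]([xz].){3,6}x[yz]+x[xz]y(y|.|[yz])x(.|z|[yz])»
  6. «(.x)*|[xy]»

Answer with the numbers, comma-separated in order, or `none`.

1 → no match
2 → no match — must end with "y"
3 → match
4 → match
5 → no match
6 → match

3, 4, 6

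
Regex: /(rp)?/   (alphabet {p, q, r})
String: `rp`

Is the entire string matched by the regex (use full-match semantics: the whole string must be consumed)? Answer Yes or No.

Yes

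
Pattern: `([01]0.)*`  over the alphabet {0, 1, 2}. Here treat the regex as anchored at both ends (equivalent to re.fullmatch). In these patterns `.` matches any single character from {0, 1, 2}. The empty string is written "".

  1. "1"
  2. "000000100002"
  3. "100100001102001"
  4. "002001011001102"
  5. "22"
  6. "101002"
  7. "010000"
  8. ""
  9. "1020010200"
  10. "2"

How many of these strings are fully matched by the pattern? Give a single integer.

1. "1" → no match
2. "000000100002" → match
3 → match
4 → no match
5. "22" → no match
6. "101002" → match
7. "010000" → no match
8. "" → match
9. "1020010200" → no match
10. "2" → no match
Total matched: 4

4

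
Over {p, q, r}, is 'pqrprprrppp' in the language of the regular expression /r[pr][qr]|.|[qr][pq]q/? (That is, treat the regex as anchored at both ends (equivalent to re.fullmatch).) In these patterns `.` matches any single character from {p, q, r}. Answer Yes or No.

No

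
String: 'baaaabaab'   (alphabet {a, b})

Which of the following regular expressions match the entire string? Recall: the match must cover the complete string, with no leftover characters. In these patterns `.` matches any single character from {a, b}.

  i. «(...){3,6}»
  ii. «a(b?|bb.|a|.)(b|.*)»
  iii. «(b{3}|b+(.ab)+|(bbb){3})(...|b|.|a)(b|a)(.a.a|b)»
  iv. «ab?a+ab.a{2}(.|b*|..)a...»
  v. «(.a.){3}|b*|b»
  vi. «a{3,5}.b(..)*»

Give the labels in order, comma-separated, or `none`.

i → match
ii → no match — must start with 'a'
iii → no match
iv → no match — must start with 'a'
v → match
vi → no match — must start with 'a'

i, v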